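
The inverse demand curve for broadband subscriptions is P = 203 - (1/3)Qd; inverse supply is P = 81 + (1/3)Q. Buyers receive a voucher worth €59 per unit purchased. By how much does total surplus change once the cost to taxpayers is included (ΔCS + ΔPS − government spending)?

Pre-subsidy: 203 - (1/3)Q = 81 + (1/3)Q gives Q* = 183 and P* = 142.
With the rebate, buyers effectively pay Pb = Ps − 59, where Ps is the price sellers receive.
On the curves, Pb = 203 - (1/3)Q and Ps = 81 + (1/3)Q; the wedge Ps − Pb = 59 gives 81 + (1/3)Q − (203 - (1/3)Q) = 59, so Q' = 271.5.
Then Pb = 203 − (1/3)·271.5 = 112.5 and Ps = 81 + (1/3)·271.5 = 171.5.
ΔCS = ½(183 + 271.5)(142 − 112.5) = 6703.875; ΔPS = ½(183 + 271.5)(171.5 − 142) = 6703.875.
Government spending = 59 × 271.5 = 16018.5.
Net change = 6703.875 + 6703.875 − 16018.5 = -2610.75. The loss equals the DWL triangle ½·59·88.5.

Net change in total surplus = -€2610.75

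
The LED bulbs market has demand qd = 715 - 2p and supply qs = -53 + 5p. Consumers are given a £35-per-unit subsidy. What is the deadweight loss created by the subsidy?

Pre-subsidy: 715 - 2p = -53 + 5p gives p* = 768/7, q* = 3469/7.
With the rebate, buyers effectively pay pb = ps − 35, where ps is the price sellers receive.
Demand in terms of ps becomes qd = 715 − 2(ps − 35) = 785 - 2ps. Setting this equal to supply: 785 - 2ps = -53 + 5ps, so ps = 838/7.
Buyers pay pb = 838/7 − 35 = 593/7; q' = -53 + 5·(838/7) = 3819/7.
The subsidy expands output by 3819/7 − 3469/7 = 50 past the efficient level; on those units the gap between marginal cost and willingness to pay runs from 0 up to 35.
DWL = ½ × 35 × 50 = 875.

Deadweight loss = £875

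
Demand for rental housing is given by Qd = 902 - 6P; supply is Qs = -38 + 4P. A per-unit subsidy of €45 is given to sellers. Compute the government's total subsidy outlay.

Government cost = €20070

Pre-subsidy: 902 - 6P = -38 + 4P gives P* = 94, Q* = 338.
With the subsidy, sellers receive Ps = Pb + 45 for each unit, where Pb is the price buyers pay.
Supply in terms of Pb becomes Qs = -38 + 4(Pb + 45) = 142 + 4Pb. Setting this equal to demand: 902 - 6Pb = 142 + 4Pb, so Pb = 76.
Sellers receive Ps = 76 + 45 = 121; Q' = 902 − 6·76 = 446.
Government outlay = subsidy × quantity = 45 × 446 = 20070.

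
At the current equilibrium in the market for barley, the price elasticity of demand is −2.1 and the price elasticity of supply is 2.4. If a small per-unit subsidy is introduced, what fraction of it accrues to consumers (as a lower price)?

For a small subsidy around the equilibrium, the benefit split depends on the relative slopes, which at a point are proportional to the elasticities.
Buyer share = εs/(εs + |εd|) = 2.4/(2.4 + 2.1) = 8/15; seller share = |εd|/(εs + |εd|) = 7/15.

Consumer share = 8/15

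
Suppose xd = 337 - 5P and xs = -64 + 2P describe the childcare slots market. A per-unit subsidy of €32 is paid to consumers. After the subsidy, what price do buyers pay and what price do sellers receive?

Buyers pay 337/7; sellers receive 561/7

Pre-subsidy: 337 - 5P = -64 + 2P gives P* = 401/7, x* = 354/7.
With the rebate, buyers effectively pay Pb = Ps − 32, where Ps is the price sellers receive.
Demand in terms of Ps becomes xd = 337 − 5(Ps − 32) = 497 - 5Ps. Setting this equal to supply: 497 - 5Ps = -64 + 2Ps, so Ps = 561/7.
Buyers pay Pb = 561/7 − 32 = 337/7; x' = -64 + 2·(561/7) = 674/7.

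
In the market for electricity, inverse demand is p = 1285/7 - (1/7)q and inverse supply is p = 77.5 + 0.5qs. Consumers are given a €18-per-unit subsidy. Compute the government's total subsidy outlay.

Government cost = €3474

Pre-subsidy: 1285/7 - (1/7)q = 77.5 + 0.5q gives q* = 165 and p* = 160.
With the rebate, buyers effectively pay pb = ps − 18, where ps is the price sellers receive.
On the curves, pb = 1285/7 - (1/7)q and ps = 77.5 + 0.5q; the wedge ps − pb = 18 gives 77.5 + 0.5q − (1285/7 - (1/7)q) = 18, so q' = 193.
Then pb = 1285/7 − (1/7)·193 = 156 and ps = 77.5 + 0.5·193 = 174.
Government outlay = subsidy × quantity = 18 × 193 = 3474.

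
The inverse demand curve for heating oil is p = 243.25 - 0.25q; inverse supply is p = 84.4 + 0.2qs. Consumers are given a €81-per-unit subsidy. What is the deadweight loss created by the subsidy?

Deadweight loss = €7290

Pre-subsidy: 243.25 - 0.25q = 84.4 + 0.2q gives q* = 353 and p* = 155.
With the rebate, buyers effectively pay pb = ps − 81, where ps is the price sellers receive.
On the curves, pb = 243.25 - 0.25q and ps = 84.4 + 0.2q; the wedge ps − pb = 81 gives 84.4 + 0.2q − (243.25 - 0.25q) = 81, so q' = 533.
Then pb = 243.25 − 0.25·533 = 110 and ps = 84.4 + 0.2·533 = 191.
The subsidy expands output by 533 − 353 = 180 past the efficient level; on those units the gap between marginal cost and willingness to pay runs from 0 up to 81.
DWL = ½ × 81 × 180 = 7290.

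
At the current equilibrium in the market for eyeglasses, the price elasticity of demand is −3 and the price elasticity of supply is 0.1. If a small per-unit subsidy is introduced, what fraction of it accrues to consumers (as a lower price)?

Consumer share = 1/31

For a small subsidy around the equilibrium, the benefit split depends on the relative slopes, which at a point are proportional to the elasticities.
Buyer share = εs/(εs + |εd|) = 0.1/(0.1 + 3) = 1/31; seller share = |εd|/(εs + |εd|) = 30/31.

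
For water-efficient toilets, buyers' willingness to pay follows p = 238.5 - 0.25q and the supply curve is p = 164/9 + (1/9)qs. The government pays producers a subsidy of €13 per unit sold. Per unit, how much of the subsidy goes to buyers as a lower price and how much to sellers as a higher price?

Pre-subsidy: 238.5 - 0.25q = 164/9 + (1/9)q gives q* = 610 and p* = 86.
With the subsidy, sellers receive ps = pb + 13 for each unit, where pb is the price buyers pay.
On the curves, pb = 238.5 - 0.25q and ps = 164/9 + (1/9)q; the wedge ps − pb = 13 gives 164/9 + (1/9)q − (238.5 - 0.25q) = 13, so q' = 646.
Then pb = 238.5 − 0.25·646 = 77 and ps = 164/9 + (1/9)·646 = 90.
Buyers' price falls by p* − pb = 86 − 77 = 9; sellers' price rises by ps − p* = 90 − 86 = 4.

Buyers gain €9 per unit; sellers gain €4 per unit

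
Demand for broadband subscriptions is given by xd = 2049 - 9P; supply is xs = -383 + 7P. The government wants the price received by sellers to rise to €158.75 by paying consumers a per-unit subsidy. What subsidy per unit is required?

At a seller price of 158.75, quantity supplied is -383 + 7·158.75 = 728.25.
Buyers absorb 728.25 only when they pay Pb with 2049 − 9·Pb = 728.25, i.e. Pb = 146.75.
s = Ps − Pb = 158.75 − 146.75 = 12.

Required subsidy s = €12 per unit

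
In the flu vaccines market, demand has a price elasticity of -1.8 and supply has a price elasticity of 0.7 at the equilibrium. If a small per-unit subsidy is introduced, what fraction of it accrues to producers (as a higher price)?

Producer share = 0.72

For a small subsidy around the equilibrium, the benefit split depends on the relative slopes, which at a point are proportional to the elasticities.
Buyer share = εs/(εs + |εd|) = 0.7/(0.7 + 1.8) = 0.28; seller share = |εd|/(εs + |εd|) = 0.72.
So producers capture 0.72 of the subsidy.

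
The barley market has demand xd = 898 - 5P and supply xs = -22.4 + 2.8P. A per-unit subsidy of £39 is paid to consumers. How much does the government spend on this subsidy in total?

Pre-subsidy: 898 - 5P = -22.4 + 2.8P gives P* = 118, x* = 308.
With the rebate, buyers effectively pay Pb = Ps − 39, where Ps is the price sellers receive.
Demand in terms of Ps becomes xd = 898 − 5(Ps − 39) = 1093 - 5Ps. Setting this equal to supply: 1093 - 5Ps = -22.4 + 2.8Ps, so Ps = 143.
Buyers pay Pb = 143 − 39 = 104; x' = -22.4 + 2.8·143 = 378.
Government outlay = subsidy × quantity = 39 × 378 = 14742.

Government cost = £14742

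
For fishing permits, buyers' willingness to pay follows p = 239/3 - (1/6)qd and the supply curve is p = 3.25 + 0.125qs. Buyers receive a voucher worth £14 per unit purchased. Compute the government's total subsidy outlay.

Pre-subsidy: 239/3 - (1/6)q = 3.25 + 0.125q gives q* = 262 and p* = 36.
With the rebate, buyers effectively pay pb = ps − 14, where ps is the price sellers receive.
On the curves, pb = 239/3 - (1/6)q and ps = 3.25 + 0.125q; the wedge ps − pb = 14 gives 3.25 + 0.125q − (239/3 - (1/6)q) = 14, so q' = 310.
Then pb = 239/3 − (1/6)·310 = 28 and ps = 3.25 + 0.125·310 = 42.
Government outlay = subsidy × quantity = 14 × 310 = 4340.

Government cost = £4340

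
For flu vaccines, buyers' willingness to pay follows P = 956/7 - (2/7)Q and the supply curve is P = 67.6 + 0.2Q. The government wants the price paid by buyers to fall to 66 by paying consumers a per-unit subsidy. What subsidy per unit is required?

At a buyer price of 66, quantity demanded is 478 − 3.5·66 = 247.
Sellers supply 247 only when they receive Ps = 67.6 + 0.2·247 = 117.
s = Ps − Pb = 117 − 66 = 51.

Required subsidy s = 51 per unit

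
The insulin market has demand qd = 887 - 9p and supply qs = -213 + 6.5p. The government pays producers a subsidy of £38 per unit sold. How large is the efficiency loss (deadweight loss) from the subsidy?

Pre-subsidy: 887 - 9p = -213 + 6.5p gives p* = 2200/31, q* = 7697/31.
With the subsidy, sellers receive ps = pb + 38 for each unit, where pb is the price buyers pay.
Supply in terms of pb becomes qs = -213 + 6.5(pb + 38) = 34 + 6.5pb. Setting this equal to demand: 887 - 9pb = 34 + 6.5pb, so pb = 1706/31.
Sellers receive ps = 1706/31 + 38 = 2884/31; q' = 887 − 9·(1706/31) = 12143/31.
The subsidy expands output by 12143/31 − 7697/31 = 4446/31 past the efficient level; on those units the gap between marginal cost and willingness to pay runs from 0 up to 38.
DWL = ½ × 38 × 4446/31 = 84474/31.

Deadweight loss = 84474/31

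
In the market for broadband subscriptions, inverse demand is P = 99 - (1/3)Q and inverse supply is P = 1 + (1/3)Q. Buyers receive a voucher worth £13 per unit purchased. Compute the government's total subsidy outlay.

Government cost = £2164.5

Pre-subsidy: 99 - (1/3)Q = 1 + (1/3)Q gives Q* = 147 and P* = 50.
With the rebate, buyers effectively pay Pb = Ps − 13, where Ps is the price sellers receive.
On the curves, Pb = 99 - (1/3)Q and Ps = 1 + (1/3)Q; the wedge Ps − Pb = 13 gives 1 + (1/3)Q − (99 - (1/3)Q) = 13, so Q' = 166.5.
Then Pb = 99 − (1/3)·166.5 = 43.5 and Ps = 1 + (1/3)·166.5 = 56.5.
Government outlay = subsidy × quantity = 13 × 166.5 = 2164.5.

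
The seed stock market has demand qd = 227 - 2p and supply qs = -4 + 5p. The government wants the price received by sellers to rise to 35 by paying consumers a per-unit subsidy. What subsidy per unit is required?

At a seller price of 35, quantity supplied is -4 + 5·35 = 171.
Buyers absorb 171 only when they pay pb with 227 − 2·pb = 171, i.e. pb = 28.
s = ps − pb = 35 − 28 = 7.

Required subsidy s = 7 per unit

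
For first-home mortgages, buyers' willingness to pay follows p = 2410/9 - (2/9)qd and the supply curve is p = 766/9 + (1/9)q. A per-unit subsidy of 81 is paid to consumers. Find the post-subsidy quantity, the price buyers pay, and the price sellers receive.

Pre-subsidy: 2410/9 - (2/9)q = 766/9 + (1/9)q gives q* = 548 and p* = 146.
With the rebate, buyers effectively pay pb = ps − 81, where ps is the price sellers receive.
On the curves, pb = 2410/9 - (2/9)q and ps = 766/9 + (1/9)q; the wedge ps − pb = 81 gives 766/9 + (1/9)q − (2410/9 - (2/9)q) = 81, so q' = 791.
Then pb = 2410/9 − (2/9)·791 = 92 and ps = 766/9 + (1/9)·791 = 173.

q' = 791; buyers pay 92; sellers receive 173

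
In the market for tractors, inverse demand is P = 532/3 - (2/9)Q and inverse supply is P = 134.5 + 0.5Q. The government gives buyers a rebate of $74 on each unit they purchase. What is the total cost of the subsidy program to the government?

Pre-subsidy: 532/3 - (2/9)Q = 134.5 + 0.5Q gives Q* = 771/13 and P* = 2134/13.
With the rebate, buyers effectively pay Pb = Ps − 74, where Ps is the price sellers receive.
On the curves, Pb = 532/3 - (2/9)Q and Ps = 134.5 + 0.5Q; the wedge Ps − Pb = 74 gives 134.5 + 0.5Q − (532/3 - (2/9)Q) = 74, so Q' = 2103/13.
Then Pb = 532/3 − (2/9)·(2103/13) = 1838/13 and Ps = 134.5 + 0.5·(2103/13) = 2800/13.
Government outlay = subsidy × quantity = 74 × 2103/13 = 155622/13.

Government cost = 155622/13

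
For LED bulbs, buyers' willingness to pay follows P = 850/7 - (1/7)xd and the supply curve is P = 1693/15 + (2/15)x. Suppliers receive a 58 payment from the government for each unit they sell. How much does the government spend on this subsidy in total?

Government cost = 13978

Pre-subsidy: 850/7 - (1/7)x = 1693/15 + (2/15)x gives x* = 31 and P* = 117.
With the subsidy, sellers receive Ps = Pb + 58 for each unit, where Pb is the price buyers pay.
On the curves, Pb = 850/7 - (1/7)x and Ps = 1693/15 + (2/15)x; the wedge Ps − Pb = 58 gives 1693/15 + (2/15)x − (850/7 - (1/7)x) = 58, so x' = 241.
Then Pb = 850/7 − (1/7)·241 = 87 and Ps = 1693/15 + (2/15)·241 = 145.
Government outlay = subsidy × quantity = 58 × 241 = 13978.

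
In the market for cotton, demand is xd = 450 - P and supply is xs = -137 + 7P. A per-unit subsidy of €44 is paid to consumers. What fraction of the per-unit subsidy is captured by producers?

Pre-subsidy: 450 - P = -137 + 7P gives P* = 73.375, x* = 376.625.
With the rebate, buyers effectively pay Pb = Ps − 44, where Ps is the price sellers receive.
Demand in terms of Ps becomes xd = 450 − 1(Ps − 44) = 494 - Ps. Setting this equal to supply: 494 - Ps = -137 + 7Ps, so Ps = 78.875.
Buyers pay Pb = 78.875 − 44 = 34.875; x' = -137 + 7·78.875 = 415.125.
Buyers' price falls by P* − Pb = 73.375 − 34.875 = 38.5; sellers' price rises by Ps − P* = 78.875 − 73.375 = 5.5.
So producers capture 5.5/44 = 0.125 of each unit of subsidy.

Producer share = 0.125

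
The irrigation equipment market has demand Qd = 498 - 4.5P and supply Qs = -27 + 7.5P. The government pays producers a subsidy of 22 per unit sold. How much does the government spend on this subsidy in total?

Government cost = 7986

Pre-subsidy: 498 - 4.5P = -27 + 7.5P gives P* = 43.75, Q* = 301.125.
With the subsidy, sellers receive Ps = Pb + 22 for each unit, where Pb is the price buyers pay.
Supply in terms of Pb becomes Qs = -27 + 7.5(Pb + 22) = 138 + 7.5Pb. Setting this equal to demand: 498 - 4.5Pb = 138 + 7.5Pb, so Pb = 30.
Sellers receive Ps = 30 + 22 = 52; Q' = 498 − 4.5·30 = 363.
Government outlay = subsidy × quantity = 22 × 363 = 7986.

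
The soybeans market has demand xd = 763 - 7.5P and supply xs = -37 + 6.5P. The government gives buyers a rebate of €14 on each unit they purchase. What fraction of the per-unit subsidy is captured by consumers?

Pre-subsidy: 763 - 7.5P = -37 + 6.5P gives P* = 400/7, x* = 2341/7.
With the rebate, buyers effectively pay Pb = Ps − 14, where Ps is the price sellers receive.
Demand in terms of Ps becomes xd = 763 − 7.5(Ps − 14) = 868 - 7.5Ps. Setting this equal to supply: 868 - 7.5Ps = -37 + 6.5Ps, so Ps = 905/14.
Buyers pay Pb = 905/14 − 14 = 709/14; x' = -37 + 6.5·(905/14) = 10729/28.
Buyers' price falls by P* − Pb = 400/7 − 709/14 = 6.5; sellers' price rises by Ps − P* = 905/14 − 400/7 = 7.5.
So consumers capture 6.5/14 = 13/28 of each unit of subsidy.

Consumer share = 13/28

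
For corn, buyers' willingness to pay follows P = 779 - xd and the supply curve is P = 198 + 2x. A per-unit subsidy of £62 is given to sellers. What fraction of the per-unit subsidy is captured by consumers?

Pre-subsidy: 779 - x = 198 + 2x gives x* = 581/3 and P* = 1756/3.
With the subsidy, sellers receive Ps = Pb + 62 for each unit, where Pb is the price buyers pay.
On the curves, Pb = 779 - x and Ps = 198 + 2x; the wedge Ps − Pb = 62 gives 198 + 2x − (779 - x) = 62, so x' = 643/3.
Then Pb = 779 − 1·(643/3) = 1694/3 and Ps = 198 + 2·(643/3) = 1880/3.
Buyers' price falls by P* − Pb = 1756/3 − 1694/3 = 62/3; sellers' price rises by Ps − P* = 1880/3 − 1756/3 = 124/3.
So consumers capture (62/3)/62 = 1/3 of each unit of subsidy.

Consumer share = 1/3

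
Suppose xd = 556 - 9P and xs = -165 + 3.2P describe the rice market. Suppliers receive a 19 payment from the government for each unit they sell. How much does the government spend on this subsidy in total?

Government cost = 79933/61

Pre-subsidy: 556 - 9P = -165 + 3.2P gives P* = 3605/61, x* = 1471/61.
With the subsidy, sellers receive Ps = Pb + 19 for each unit, where Pb is the price buyers pay.
Supply in terms of Pb becomes xs = -165 + 3.2(Pb + 19) = -104.2 + 3.2Pb. Setting this equal to demand: 556 - 9Pb = -104.2 + 3.2Pb, so Pb = 3301/61.
Sellers receive Ps = 3301/61 + 19 = 4460/61; x' = 556 − 9·(3301/61) = 4207/61.
Government outlay = subsidy × quantity = 19 × 4207/61 = 79933/61.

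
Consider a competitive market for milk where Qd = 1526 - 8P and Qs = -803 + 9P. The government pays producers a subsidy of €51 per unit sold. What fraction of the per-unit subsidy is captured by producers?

Producer share = 8/17

Pre-subsidy: 1526 - 8P = -803 + 9P gives P* = 137, Q* = 430.
With the subsidy, sellers receive Ps = Pb + 51 for each unit, where Pb is the price buyers pay.
Supply in terms of Pb becomes Qs = -803 + 9(Pb + 51) = -344 + 9Pb. Setting this equal to demand: 1526 - 8Pb = -344 + 9Pb, so Pb = 110.
Sellers receive Ps = 110 + 51 = 161; Q' = 1526 − 8·110 = 646.
Buyers' price falls by P* − Pb = 137 − 110 = 27; sellers' price rises by Ps − P* = 161 − 137 = 24.
So producers capture 24/51 = 8/17 of each unit of subsidy.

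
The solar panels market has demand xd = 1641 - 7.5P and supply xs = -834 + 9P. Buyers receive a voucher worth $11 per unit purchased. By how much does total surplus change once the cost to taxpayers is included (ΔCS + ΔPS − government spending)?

Pre-subsidy: 1641 - 7.5P = -834 + 9P gives P* = 150, x* = 516.
With the rebate, buyers effectively pay Pb = Ps − 11, where Ps is the price sellers receive.
Demand in terms of Ps becomes xd = 1641 − 7.5(Ps − 11) = 1723.5 - 7.5Ps. Setting this equal to supply: 1723.5 - 7.5Ps = -834 + 9Ps, so Ps = 155.
Buyers pay Pb = 155 − 11 = 144; x' = -834 + 9·155 = 561.
ΔCS = ½(516 + 561)(150 − 144) = 3231; ΔPS = ½(516 + 561)(155 − 150) = 2692.5.
Government spending = 11 × 561 = 6171.
Net change = 3231 + 2692.5 − 6171 = -247.5. The loss equals the DWL triangle ½·11·45.

Net change in total surplus = -$247.5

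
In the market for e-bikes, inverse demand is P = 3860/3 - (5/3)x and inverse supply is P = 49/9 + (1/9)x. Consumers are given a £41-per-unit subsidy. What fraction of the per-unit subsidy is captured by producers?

Producer share = 0.0625

Pre-subsidy: 3860/3 - (5/3)x = 49/9 + (1/9)x gives x* = 720.6875 and P* = 4105/48.
With the rebate, buyers effectively pay Pb = Ps − 41, where Ps is the price sellers receive.
On the curves, Pb = 3860/3 - (5/3)x and Ps = 49/9 + (1/9)x; the wedge Ps − Pb = 41 gives 49/9 + (1/9)x − (3860/3 - (5/3)x) = 41, so x' = 743.75.
Then Pb = 3860/3 − (5/3)·743.75 = 565/12 and Ps = 49/9 + (1/9)·743.75 = 1057/12.
Buyers' price falls by P* − Pb = 4105/48 − 565/12 = 38.4375; sellers' price rises by Ps − P* = 1057/12 − 4105/48 = 2.5625.
So producers capture 2.5625/41 = 0.0625 of each unit of subsidy.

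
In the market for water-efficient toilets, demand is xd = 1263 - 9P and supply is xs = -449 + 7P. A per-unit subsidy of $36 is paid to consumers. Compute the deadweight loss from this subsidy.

Pre-subsidy: 1263 - 9P = -449 + 7P gives P* = 107, x* = 300.
With the rebate, buyers effectively pay Pb = Ps − 36, where Ps is the price sellers receive.
Demand in terms of Ps becomes xd = 1263 − 9(Ps − 36) = 1587 - 9Ps. Setting this equal to supply: 1587 - 9Ps = -449 + 7Ps, so Ps = 127.25.
Buyers pay Pb = 127.25 − 36 = 91.25; x' = -449 + 7·127.25 = 441.75.
The subsidy expands output by 441.75 − 300 = 141.75 past the efficient level; on those units the gap between marginal cost and willingness to pay runs from 0 up to 36.
DWL = ½ × 36 × 141.75 = 2551.5.

Deadweight loss = $2551.5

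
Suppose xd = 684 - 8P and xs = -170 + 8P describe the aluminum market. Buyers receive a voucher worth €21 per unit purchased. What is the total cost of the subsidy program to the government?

Government cost = €7161

Pre-subsidy: 684 - 8P = -170 + 8P gives P* = 53.375, x* = 257.
With the rebate, buyers effectively pay Pb = Ps − 21, where Ps is the price sellers receive.
Demand in terms of Ps becomes xd = 684 − 8(Ps − 21) = 852 - 8Ps. Setting this equal to supply: 852 - 8Ps = -170 + 8Ps, so Ps = 63.875.
Buyers pay Pb = 63.875 − 21 = 42.875; x' = -170 + 8·63.875 = 341.
Government outlay = subsidy × quantity = 21 × 341 = 7161.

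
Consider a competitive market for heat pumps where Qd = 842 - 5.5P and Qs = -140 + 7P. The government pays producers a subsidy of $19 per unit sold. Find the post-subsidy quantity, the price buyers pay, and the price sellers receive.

Pre-subsidy: 842 - 5.5P = -140 + 7P gives P* = 78.56, Q* = 409.92.
With the subsidy, sellers receive Ps = Pb + 19 for each unit, where Pb is the price buyers pay.
Supply in terms of Pb becomes Qs = -140 + 7(Pb + 19) = -7 + 7Pb. Setting this equal to demand: 842 - 5.5Pb = -7 + 7Pb, so Pb = 67.92.
Sellers receive Ps = 67.92 + 19 = 86.92; Q' = 842 − 5.5·67.92 = 468.44.

Q' = 468.44; buyers pay $67.92; sellers receive $86.92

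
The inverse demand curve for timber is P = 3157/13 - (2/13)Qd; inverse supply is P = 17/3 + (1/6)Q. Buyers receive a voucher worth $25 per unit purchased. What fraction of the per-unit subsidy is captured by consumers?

Consumer share = 0.48

Pre-subsidy: 3157/13 - (2/13)Q = 17/3 + (1/6)Q gives Q* = 740 and P* = 129.
With the rebate, buyers effectively pay Pb = Ps − 25, where Ps is the price sellers receive.
On the curves, Pb = 3157/13 - (2/13)Q and Ps = 17/3 + (1/6)Q; the wedge Ps − Pb = 25 gives 17/3 + (1/6)Q − (3157/13 - (2/13)Q) = 25, so Q' = 818.
Then Pb = 3157/13 − (2/13)·818 = 117 and Ps = 17/3 + (1/6)·818 = 142.
Buyers' price falls by P* − Pb = 129 − 117 = 12; sellers' price rises by Ps − P* = 142 − 129 = 13.
So consumers capture 12/25 = 0.48 of each unit of subsidy.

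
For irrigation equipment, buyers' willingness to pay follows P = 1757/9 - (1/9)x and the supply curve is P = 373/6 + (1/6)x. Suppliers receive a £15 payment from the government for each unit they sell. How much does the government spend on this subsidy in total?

Government cost = £7995

Pre-subsidy: 1757/9 - (1/9)x = 373/6 + (1/6)x gives x* = 479 and P* = 142.
With the subsidy, sellers receive Ps = Pb + 15 for each unit, where Pb is the price buyers pay.
On the curves, Pb = 1757/9 - (1/9)x and Ps = 373/6 + (1/6)x; the wedge Ps − Pb = 15 gives 373/6 + (1/6)x − (1757/9 - (1/9)x) = 15, so x' = 533.
Then Pb = 1757/9 − (1/9)·533 = 136 and Ps = 373/6 + (1/6)·533 = 151.
Government outlay = subsidy × quantity = 15 × 533 = 7995.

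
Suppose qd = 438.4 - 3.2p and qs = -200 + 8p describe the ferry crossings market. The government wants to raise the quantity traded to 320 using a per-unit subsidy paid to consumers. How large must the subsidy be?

Required subsidy s = 28 per unit

At q = 320, invert demand for the buyer price: pb = (438.4 − 320)/3.2 = 37; invert supply for the seller price: ps = (320 − (-200))/8 = 65.
The subsidy must fill the gap: s = ps − pb = 65 − 37 = 28.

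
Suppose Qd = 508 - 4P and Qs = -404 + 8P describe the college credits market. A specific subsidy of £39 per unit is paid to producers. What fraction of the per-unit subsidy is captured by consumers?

Pre-subsidy: 508 - 4P = -404 + 8P gives P* = 76, Q* = 204.
With the subsidy, sellers receive Ps = Pb + 39 for each unit, where Pb is the price buyers pay.
Supply in terms of Pb becomes Qs = -404 + 8(Pb + 39) = -92 + 8Pb. Setting this equal to demand: 508 - 4Pb = -92 + 8Pb, so Pb = 50.
Sellers receive Ps = 50 + 39 = 89; Q' = 508 − 4·50 = 308.
Buyers' price falls by P* − Pb = 76 − 50 = 26; sellers' price rises by Ps − P* = 89 − 76 = 13.
So consumers capture 26/39 = 2/3 of each unit of subsidy.

Consumer share = 2/3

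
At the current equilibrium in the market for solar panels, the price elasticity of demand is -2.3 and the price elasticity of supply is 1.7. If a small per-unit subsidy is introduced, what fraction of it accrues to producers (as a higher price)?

For a small subsidy around the equilibrium, the benefit split depends on the relative slopes, which at a point are proportional to the elasticities.
Buyer share = εs/(εs + |εd|) = 1.7/(1.7 + 2.3) = 0.425; seller share = |εd|/(εs + |εd|) = 0.575.
So producers capture 0.575 of the subsidy.

Producer share = 0.575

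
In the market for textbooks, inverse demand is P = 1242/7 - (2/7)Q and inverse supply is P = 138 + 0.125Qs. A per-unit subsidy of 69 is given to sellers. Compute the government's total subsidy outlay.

Government cost = 18216

Pre-subsidy: 1242/7 - (2/7)Q = 138 + 0.125Q gives Q* = 96 and P* = 150.
With the subsidy, sellers receive Ps = Pb + 69 for each unit, where Pb is the price buyers pay.
On the curves, Pb = 1242/7 - (2/7)Q and Ps = 138 + 0.125Q; the wedge Ps − Pb = 69 gives 138 + 0.125Q − (1242/7 - (2/7)Q) = 69, so Q' = 264.
Then Pb = 1242/7 − (2/7)·264 = 102 and Ps = 138 + 0.125·264 = 171.
Government outlay = subsidy × quantity = 69 × 264 = 18216.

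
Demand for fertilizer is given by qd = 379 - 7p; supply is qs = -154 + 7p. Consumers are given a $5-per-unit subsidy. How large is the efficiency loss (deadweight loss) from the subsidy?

Pre-subsidy: 379 - 7p = -154 + 7p gives p* = 533/14, q* = 112.5.
With the rebate, buyers effectively pay pb = ps − 5, where ps is the price sellers receive.
Demand in terms of ps becomes qd = 379 − 7(ps − 5) = 414 - 7ps. Setting this equal to supply: 414 - 7ps = -154 + 7ps, so ps = 284/7.
Buyers pay pb = 284/7 − 5 = 249/7; q' = -154 + 7·(284/7) = 130.
The subsidy expands output by 130 − 112.5 = 17.5 past the efficient level; on those units the gap between marginal cost and willingness to pay runs from 0 up to 5.
DWL = ½ × 5 × 17.5 = 43.75.

Deadweight loss = $43.75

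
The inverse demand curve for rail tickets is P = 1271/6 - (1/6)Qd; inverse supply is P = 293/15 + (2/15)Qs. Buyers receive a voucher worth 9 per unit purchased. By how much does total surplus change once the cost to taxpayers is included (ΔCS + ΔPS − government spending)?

Pre-subsidy: 1271/6 - (1/6)Q = 293/15 + (2/15)Q gives Q* = 641 and P* = 105.
With the rebate, buyers effectively pay Pb = Ps − 9, where Ps is the price sellers receive.
On the curves, Pb = 1271/6 - (1/6)Q and Ps = 293/15 + (2/15)Q; the wedge Ps − Pb = 9 gives 293/15 + (2/15)Q − (1271/6 - (1/6)Q) = 9, so Q' = 671.
Then Pb = 1271/6 − (1/6)·671 = 100 and Ps = 293/15 + (2/15)·671 = 109.
ΔCS = ½(641 + 671)(105 − 100) = 3280; ΔPS = ½(641 + 671)(109 − 105) = 2624.
Government spending = 9 × 671 = 6039.
Net change = 3280 + 2624 − 6039 = -135. The loss equals the DWL triangle ½·9·30.

Net change in total surplus = -135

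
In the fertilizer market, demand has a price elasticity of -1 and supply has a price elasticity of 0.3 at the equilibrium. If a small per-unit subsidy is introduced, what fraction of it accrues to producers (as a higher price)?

For a small subsidy around the equilibrium, the benefit split depends on the relative slopes, which at a point are proportional to the elasticities.
Buyer share = εs/(εs + |εd|) = 0.3/(0.3 + 1) = 3/13; seller share = |εd|/(εs + |εd|) = 10/13.
So producers capture 10/13 of the subsidy.

Producer share = 10/13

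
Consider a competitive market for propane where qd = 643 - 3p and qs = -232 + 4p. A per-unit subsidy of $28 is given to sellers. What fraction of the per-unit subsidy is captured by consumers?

Pre-subsidy: 643 - 3p = -232 + 4p gives p* = 125, q* = 268.
With the subsidy, sellers receive ps = pb + 28 for each unit, where pb is the price buyers pay.
Supply in terms of pb becomes qs = -232 + 4(pb + 28) = -120 + 4pb. Setting this equal to demand: 643 - 3pb = -120 + 4pb, so pb = 109.
Sellers receive ps = 109 + 28 = 137; q' = 643 − 3·109 = 316.
Buyers' price falls by p* − pb = 125 − 109 = 16; sellers' price rises by ps − p* = 137 − 125 = 12.
So consumers capture 16/28 = 4/7 of each unit of subsidy.

Consumer share = 4/7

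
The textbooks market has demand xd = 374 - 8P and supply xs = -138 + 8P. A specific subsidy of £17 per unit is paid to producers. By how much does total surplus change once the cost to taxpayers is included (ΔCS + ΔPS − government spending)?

Pre-subsidy: 374 - 8P = -138 + 8P gives P* = 32, x* = 118.
With the subsidy, sellers receive Ps = Pb + 17 for each unit, where Pb is the price buyers pay.
Supply in terms of Pb becomes xs = -138 + 8(Pb + 17) = -2 + 8Pb. Setting this equal to demand: 374 - 8Pb = -2 + 8Pb, so Pb = 23.5.
Sellers receive Ps = 23.5 + 17 = 40.5; x' = 374 − 8·23.5 = 186.
ΔCS = ½(118 + 186)(32 − 23.5) = 1292; ΔPS = ½(118 + 186)(40.5 − 32) = 1292.
Government spending = 17 × 186 = 3162.
Net change = 1292 + 1292 − 3162 = -578. The loss equals the DWL triangle ½·17·68.

Net change in total surplus = -£578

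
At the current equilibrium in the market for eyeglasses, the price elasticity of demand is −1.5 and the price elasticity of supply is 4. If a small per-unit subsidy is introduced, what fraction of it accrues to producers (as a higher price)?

Producer share = 3/11

For a small subsidy around the equilibrium, the benefit split depends on the relative slopes, which at a point are proportional to the elasticities.
Buyer share = εs/(εs + |εd|) = 4/(4 + 1.5) = 8/11; seller share = |εd|/(εs + |εd|) = 3/11.
So producers capture 3/11 of the subsidy.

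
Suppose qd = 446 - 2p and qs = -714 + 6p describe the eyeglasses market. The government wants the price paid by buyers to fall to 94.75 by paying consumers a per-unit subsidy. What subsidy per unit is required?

Required subsidy s = 67 per unit

At a buyer price of 94.75, quantity demanded is 446 − 2·94.75 = 256.5.
Sellers supply 256.5 only when they receive ps with -714 + 6·ps = 256.5, i.e. ps = 161.75.
s = ps − pb = 161.75 − 94.75 = 67.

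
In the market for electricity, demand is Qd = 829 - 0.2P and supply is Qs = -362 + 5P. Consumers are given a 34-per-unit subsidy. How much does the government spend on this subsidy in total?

Pre-subsidy: 829 - 0.2P = -362 + 5P gives P* = 5955/26, Q* = 20363/26.
With the rebate, buyers effectively pay Pb = Ps − 34, where Ps is the price sellers receive.
Demand in terms of Ps becomes Qd = 829 − 0.2(Ps − 34) = 835.8 - 0.2Ps. Setting this equal to supply: 835.8 - 0.2Ps = -362 + 5Ps, so Ps = 5989/26.
Buyers pay Pb = 5989/26 − 34 = 5105/26; Q' = -362 + 5·(5989/26) = 20533/26.
Government outlay = subsidy × quantity = 34 × 20533/26 = 349061/13.

Government cost = 349061/13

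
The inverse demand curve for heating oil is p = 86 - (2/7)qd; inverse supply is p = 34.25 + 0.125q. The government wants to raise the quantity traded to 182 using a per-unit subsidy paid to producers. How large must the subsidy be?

At q = 182, from the demand curve buyers pay pb = 86 − (2/7)·182 = 34; from the supply curve sellers need ps = 34.25 + 0.125·182 = 57.
The subsidy must fill the gap: s = ps − pb = 57 − 34 = 23.

Required subsidy s = 23 per unit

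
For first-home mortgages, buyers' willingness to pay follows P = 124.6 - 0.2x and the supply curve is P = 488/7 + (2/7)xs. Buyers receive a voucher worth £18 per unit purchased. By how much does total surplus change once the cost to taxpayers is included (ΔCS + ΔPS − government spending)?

Pre-subsidy: 124.6 - 0.2x = 488/7 + (2/7)x gives x* = 113 and P* = 102.
With the rebate, buyers effectively pay Pb = Ps − 18, where Ps is the price sellers receive.
On the curves, Pb = 124.6 - 0.2x and Ps = 488/7 + (2/7)x; the wedge Ps − Pb = 18 gives 488/7 + (2/7)x − (124.6 - 0.2x) = 18, so x' = 2551/17.
Then Pb = 124.6 − 0.2·(2551/17) = 1608/17 and Ps = 488/7 + (2/7)·(2551/17) = 1914/17.
ΔCS = ½(113 + 2551/17)(102 − 1608/17) = 281736/289; ΔPS = ½(113 + 2551/17)(1914/17 − 102) = 402480/289.
Government spending = 18 × 2551/17 = 45918/17.
Net change = 281736/289 + 402480/289 − 45918/17 = -5670/17. The loss equals the DWL triangle ½·18·630/17.

Net change in total surplus = -5670/17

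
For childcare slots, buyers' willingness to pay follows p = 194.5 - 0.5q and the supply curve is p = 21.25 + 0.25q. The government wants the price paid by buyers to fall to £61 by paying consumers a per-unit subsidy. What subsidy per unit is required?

At a buyer price of 61, quantity demanded is 389 − 2·61 = 267.
Sellers supply 267 only when they receive ps = 21.25 + 0.25·267 = 88.
s = ps − pb = 88 − 61 = 27.

Required subsidy s = £27 per unit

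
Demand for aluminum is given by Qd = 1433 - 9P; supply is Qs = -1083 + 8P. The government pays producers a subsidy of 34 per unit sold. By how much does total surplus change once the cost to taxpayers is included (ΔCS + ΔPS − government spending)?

Net change in total surplus = -2448

Pre-subsidy: 1433 - 9P = -1083 + 8P gives P* = 148, Q* = 101.
With the subsidy, sellers receive Ps = Pb + 34 for each unit, where Pb is the price buyers pay.
Supply in terms of Pb becomes Qs = -1083 + 8(Pb + 34) = -811 + 8Pb. Setting this equal to demand: 1433 - 9Pb = -811 + 8Pb, so Pb = 132.
Sellers receive Ps = 132 + 34 = 166; Q' = 1433 − 9·132 = 245.
ΔCS = ½(101 + 245)(148 − 132) = 2768; ΔPS = ½(101 + 245)(166 − 148) = 3114.
Government spending = 34 × 245 = 8330.
Net change = 2768 + 3114 − 8330 = -2448. The loss equals the DWL triangle ½·34·144.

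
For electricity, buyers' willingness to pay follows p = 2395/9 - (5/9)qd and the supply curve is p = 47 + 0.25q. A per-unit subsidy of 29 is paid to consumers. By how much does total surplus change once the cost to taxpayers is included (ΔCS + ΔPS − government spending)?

Net change in total surplus = -522

Pre-subsidy: 2395/9 - (5/9)q = 47 + 0.25q gives q* = 272 and p* = 115.
With the rebate, buyers effectively pay pb = ps − 29, where ps is the price sellers receive.
On the curves, pb = 2395/9 - (5/9)q and ps = 47 + 0.25q; the wedge ps − pb = 29 gives 47 + 0.25q − (2395/9 - (5/9)q) = 29, so q' = 308.
Then pb = 2395/9 − (5/9)·308 = 95 and ps = 47 + 0.25·308 = 124.
ΔCS = ½(272 + 308)(115 − 95) = 5800; ΔPS = ½(272 + 308)(124 − 115) = 2610.
Government spending = 29 × 308 = 8932.
Net change = 5800 + 2610 − 8932 = -522. The loss equals the DWL triangle ½·29·36.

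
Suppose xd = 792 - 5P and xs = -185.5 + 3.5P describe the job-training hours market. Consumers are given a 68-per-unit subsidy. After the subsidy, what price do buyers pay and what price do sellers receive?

Buyers pay 87; sellers receive 155

Pre-subsidy: 792 - 5P = -185.5 + 3.5P gives P* = 115, x* = 217.
With the rebate, buyers effectively pay Pb = Ps − 68, where Ps is the price sellers receive.
Demand in terms of Ps becomes xd = 792 − 5(Ps − 68) = 1132 - 5Ps. Setting this equal to supply: 1132 - 5Ps = -185.5 + 3.5Ps, so Ps = 155.
Buyers pay Pb = 155 − 68 = 87; x' = -185.5 + 3.5·155 = 357.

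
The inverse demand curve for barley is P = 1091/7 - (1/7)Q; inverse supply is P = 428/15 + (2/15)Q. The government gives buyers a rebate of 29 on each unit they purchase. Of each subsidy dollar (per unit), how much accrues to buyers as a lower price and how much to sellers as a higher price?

Pre-subsidy: 1091/7 - (1/7)Q = 428/15 + (2/15)Q gives Q* = 461 and P* = 90.
With the rebate, buyers effectively pay Pb = Ps − 29, where Ps is the price sellers receive.
On the curves, Pb = 1091/7 - (1/7)Q and Ps = 428/15 + (2/15)Q; the wedge Ps − Pb = 29 gives 428/15 + (2/15)Q − (1091/7 - (1/7)Q) = 29, so Q' = 566.
Then Pb = 1091/7 − (1/7)·566 = 75 and Ps = 428/15 + (2/15)·566 = 104.
Buyers' price falls by P* − Pb = 90 − 75 = 15; sellers' price rises by Ps − P* = 104 − 90 = 14.

Buyers gain 15 per unit; sellers gain 14 per unit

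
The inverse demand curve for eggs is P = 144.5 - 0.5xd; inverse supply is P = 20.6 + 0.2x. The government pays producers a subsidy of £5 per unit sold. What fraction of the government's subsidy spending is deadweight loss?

Pre-subsidy: 144.5 - 0.5x = 20.6 + 0.2x gives x* = 177 and P* = 56.
With the subsidy, sellers receive Ps = Pb + 5 for each unit, where Pb is the price buyers pay.
On the curves, Pb = 144.5 - 0.5x and Ps = 20.6 + 0.2x; the wedge Ps − Pb = 5 gives 20.6 + 0.2x − (144.5 - 0.5x) = 5, so x' = 1289/7.
Then Pb = 144.5 − 0.5·(1289/7) = 367/7 and Ps = 20.6 + 0.2·(1289/7) = 402/7.
ΔCS = ½(177 + 1289/7)(56 − 367/7) = 31600/49; ΔPS = ½(177 + 1289/7)(402/7 − 56) = 12640/49.
Government spending = 5 × 1289/7 = 6445/7.
DWL = ½ × 5 × (1289/7 − 177) = 125/7; fraction = (125/7) / (6445/7) = 25/1289.

DWL / government spending = 25/1289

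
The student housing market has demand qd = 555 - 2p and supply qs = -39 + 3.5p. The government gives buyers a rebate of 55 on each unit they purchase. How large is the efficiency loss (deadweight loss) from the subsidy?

Deadweight loss = 1925

Pre-subsidy: 555 - 2p = -39 + 3.5p gives p* = 108, q* = 339.
With the rebate, buyers effectively pay pb = ps − 55, where ps is the price sellers receive.
Demand in terms of ps becomes qd = 555 − 2(ps − 55) = 665 - 2ps. Setting this equal to supply: 665 - 2ps = -39 + 3.5ps, so ps = 128.
Buyers pay pb = 128 − 55 = 73; q' = -39 + 3.5·128 = 409.
The subsidy expands output by 409 − 339 = 70 past the efficient level; on those units the gap between marginal cost and willingness to pay runs from 0 up to 55.
DWL = ½ × 55 × 70 = 1925.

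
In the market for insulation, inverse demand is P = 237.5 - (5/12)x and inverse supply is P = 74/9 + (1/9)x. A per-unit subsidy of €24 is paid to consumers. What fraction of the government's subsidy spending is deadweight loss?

Pre-subsidy: 237.5 - (5/12)x = 74/9 + (1/9)x gives x* = 8254/19 and P* = 3220/57.
With the rebate, buyers effectively pay Pb = Ps − 24, where Ps is the price sellers receive.
On the curves, Pb = 237.5 - (5/12)x and Ps = 74/9 + (1/9)x; the wedge Ps − Pb = 24 gives 74/9 + (1/9)x − (237.5 - (5/12)x) = 24, so x' = 9118/19.
Then Pb = 237.5 − (5/12)·(9118/19) = 2140/57 and Ps = 74/9 + (1/9)·(9118/19) = 3508/57.
ΔCS = ½(8254/19 + 9118/19)(3220/57 − 2140/57) = 3126960/361; ΔPS = ½(8254/19 + 9118/19)(3508/57 − 3220/57) = 833856/361.
Government spending = 24 × 9118/19 = 218832/19.
DWL = ½ × 24 × (9118/19 − 8254/19) = 10368/19; fraction = (10368/19) / (218832/19) = 216/4559.

DWL / government spending = 216/4559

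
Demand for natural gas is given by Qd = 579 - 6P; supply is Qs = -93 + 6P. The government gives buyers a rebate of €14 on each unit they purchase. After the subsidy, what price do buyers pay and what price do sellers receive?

Buyers pay €49; sellers receive €63

Pre-subsidy: 579 - 6P = -93 + 6P gives P* = 56, Q* = 243.
With the rebate, buyers effectively pay Pb = Ps − 14, where Ps is the price sellers receive.
Demand in terms of Ps becomes Qd = 579 − 6(Ps − 14) = 663 - 6Ps. Setting this equal to supply: 663 - 6Ps = -93 + 6Ps, so Ps = 63.
Buyers pay Pb = 63 − 14 = 49; Q' = -93 + 6·63 = 285.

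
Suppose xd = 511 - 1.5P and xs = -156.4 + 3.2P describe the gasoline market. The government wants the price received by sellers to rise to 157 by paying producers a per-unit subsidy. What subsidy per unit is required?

At a seller price of 157, quantity supplied is -156.4 + 3.2·157 = 346.
Buyers absorb 346 only when they pay Pb with 511 − 1.5·Pb = 346, i.e. Pb = 110.
s = Ps − Pb = 157 − 110 = 47.

Required subsidy s = 47 per unit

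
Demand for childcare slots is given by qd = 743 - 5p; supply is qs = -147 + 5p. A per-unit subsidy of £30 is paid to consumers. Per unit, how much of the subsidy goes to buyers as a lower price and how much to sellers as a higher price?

Pre-subsidy: 743 - 5p = -147 + 5p gives p* = 89, q* = 298.
With the rebate, buyers effectively pay pb = ps − 30, where ps is the price sellers receive.
Demand in terms of ps becomes qd = 743 − 5(ps − 30) = 893 - 5ps. Setting this equal to supply: 893 - 5ps = -147 + 5ps, so ps = 104.
Buyers pay pb = 104 − 30 = 74; q' = -147 + 5·104 = 373.
Buyers' price falls by p* − pb = 89 − 74 = 15; sellers' price rises by ps − p* = 104 − 89 = 15.

Buyers gain £15 per unit; sellers gain £15 per unit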